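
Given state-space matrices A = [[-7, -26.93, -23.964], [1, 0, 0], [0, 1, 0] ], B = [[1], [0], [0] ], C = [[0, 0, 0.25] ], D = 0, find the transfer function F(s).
F(s) = C(sI - A)⁻¹B + D.
Characteristic polynomial det(sI - A) = s^3 + 7*s^2 + 26.93*s + 23.964.
Numerator from C·adj(sI-A)·B + D·det(sI-A) = 0.25.
F(s) = (0.25)/(s^3 + 7*s^2 + 26.93*s + 23.964)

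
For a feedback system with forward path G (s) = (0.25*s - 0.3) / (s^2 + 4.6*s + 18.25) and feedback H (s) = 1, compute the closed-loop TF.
Closed-loop T = G/(1+GH).
Numerator: G_num * H_den = 0.25*s - 0.3.
Denominator: G_den * H_den + G_num * H_num = (s^2 + 4.6*s + 18.25) + (0.25*s - 0.3) = s^2 + 4.85*s + 17.95.
T(s) = (0.25*s - 0.3)/(s^2 + 4.85*s + 17.95)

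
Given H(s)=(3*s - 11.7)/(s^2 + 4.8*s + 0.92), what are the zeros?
Set numerator = 0: 3*s - 11.7 = 0 → Zeros: 3.9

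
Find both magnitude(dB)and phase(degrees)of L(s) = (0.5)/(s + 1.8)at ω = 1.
Substitute s = j*1: L(j1) = 0.212264 - 0.117925j.
|L| = 20*log₁₀(sqrt(Re²+Im²)) = -12.29 dB.
∠L = atan2(Im, Re) = -29.05°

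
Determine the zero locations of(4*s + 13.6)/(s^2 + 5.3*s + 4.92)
Set numerator = 0: 4*s + 13.6 = 0 → Zeros: -3.4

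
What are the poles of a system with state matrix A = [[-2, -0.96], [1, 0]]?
Eigenvalues solve det(λI - A) = 0.
Characteristic polynomial: λ^2 + 2*λ + 0.96 = 0.
Factor: (λ + 0.8)(λ + 1.2) = 0.
Roots: -0.8, -1.2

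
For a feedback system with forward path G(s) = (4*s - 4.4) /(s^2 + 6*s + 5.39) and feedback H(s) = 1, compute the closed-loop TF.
Closed-loop T = G/(1+GH).
Numerator: G_num * H_den = 4*s - 4.4.
Denominator: G_den * H_den + G_num * H_num = (s^2 + 6*s + 5.39) + (4*s - 4.4) = s^2 + 10*s + 0.99.
T(s) = (4*s - 4.4)/(s^2 + 10*s + 0.99)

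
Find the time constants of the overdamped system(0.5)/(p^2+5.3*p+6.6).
Overdamped: real poles at -2, -3.3. τ = -1/pole → τ₁ = 0.5, τ₂ = 0.303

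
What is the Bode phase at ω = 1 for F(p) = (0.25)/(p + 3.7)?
Substitute p = j*1: F(j1) = 0.062968 - 0.0170184j.
∠F(j1) = atan2(Im, Re) = atan2(-0.0170184, 0.062968) = -15.12°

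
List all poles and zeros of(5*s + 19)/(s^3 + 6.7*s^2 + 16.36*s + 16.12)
Set denominator = 0: s^3 + 6.7*s^2 + 16.36*s + 16.12 = (s + 3.1)(s^2 + 3.6*s + 5.2) = 0 → Poles: -1.8 + 1.4j, -1.8 - 1.4j, -3.1
Set numerator = 0: 5*s + 19 = 0 → Zeros: -3.8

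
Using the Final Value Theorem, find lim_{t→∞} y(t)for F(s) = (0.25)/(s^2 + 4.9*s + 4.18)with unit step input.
FVT: lim_{t→∞} y(t) = lim_{s→0} s*Y(s) where Y(s) = F(s)/s.
= lim_{s→0} F(s) = F(0) = num(0)/den(0) = 0.25/4.18 = 0.05981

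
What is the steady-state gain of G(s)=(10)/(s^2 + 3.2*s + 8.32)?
DC gain = G(0) = num(0)/den(0) = 10/8.32 = 1.202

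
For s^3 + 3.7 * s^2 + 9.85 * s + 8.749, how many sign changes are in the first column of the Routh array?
Routh array:
s^3: [1, 9.85]; s^2: [3.7, 8.749]; s^1: [7.48541]; s^0: [8.749]
First column: [1, 3.7, 7.48541, 8.749]. Sign changes = 0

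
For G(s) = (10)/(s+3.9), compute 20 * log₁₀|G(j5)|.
Substitute s = j*5: G(j5) = 0.969908 - 1.24347j.
|G(j5)| = sqrt(Re² + Im²) = 1.577.
20*log₁₀(1.577) = 3.96 dB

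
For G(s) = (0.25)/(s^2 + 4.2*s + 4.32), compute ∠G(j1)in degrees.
Substitute s = j*1: G(j1) = 0.0289578 - 0.0366334j.
∠G(j1) = atan2(Im, Re) = atan2(-0.0366334, 0.0289578) = -51.67°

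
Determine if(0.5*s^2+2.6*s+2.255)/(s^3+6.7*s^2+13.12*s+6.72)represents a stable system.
Denominator: s^3 + 6.7*s^2 + 13.12*s + 6.72 = (s + 3.5)(s + 2.4)(s + 0.8). Poles: -0.8, -2.4, -3.5. All Re(p)<0: Yes (stable)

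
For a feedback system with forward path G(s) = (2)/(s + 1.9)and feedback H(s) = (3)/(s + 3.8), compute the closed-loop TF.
Closed-loop T = G/(1+GH).
Numerator: G_num * H_den = 2*s + 7.6.
Denominator: G_den * H_den + G_num * H_num = (s^2 + 5.7*s + 7.22) + (6) = s^2 + 5.7*s + 13.22.
T(s) = (2*s + 7.6)/(s^2 + 5.7*s + 13.22)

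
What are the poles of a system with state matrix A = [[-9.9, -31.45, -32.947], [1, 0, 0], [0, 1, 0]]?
Eigenvalues solve det(λI - A) = 0.
Characteristic polynomial: λ^3 + 9.9*λ^2 + 31.45*λ + 32.947 = 0.
Factor: (λ + 4.7)(λ^2 + 5.2*λ + 7.01) = 0.
Roots: -2.6 + 0.5j, -2.6 - 0.5j, -4.7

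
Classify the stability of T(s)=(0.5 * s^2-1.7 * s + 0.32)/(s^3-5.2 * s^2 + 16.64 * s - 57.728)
Denominator: s^3 - 5.2*s^2 + 16.64*s - 57.728 = (s - 4.4)(s^2 - 0.8*s + 13.12). Poles: 0.4 + 3.6j, 0.4 - 3.6j, 4.4. Unstable (3 pole(s) in RHP)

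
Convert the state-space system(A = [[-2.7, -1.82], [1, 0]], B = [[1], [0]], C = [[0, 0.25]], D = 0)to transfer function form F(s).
F(s) = C(sI - A)⁻¹B + D.
Characteristic polynomial det(sI - A) = s^2 + 2.7*s + 1.82.
Numerator from C·adj(sI-A)·B + D·det(sI-A) = 0.25.
F(s) = (0.25)/(s^2 + 2.7*s + 1.82)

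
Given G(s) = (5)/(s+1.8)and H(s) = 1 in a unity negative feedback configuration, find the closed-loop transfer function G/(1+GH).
Closed-loop T = G/(1+GH).
Numerator: G_num * H_den = 5.
Denominator: G_den * H_den + G_num * H_num = (s + 1.8) + (5) = s + 6.8.
T(s) = (5)/(s + 6.8)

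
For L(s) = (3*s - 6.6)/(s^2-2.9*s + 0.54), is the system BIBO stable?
Denominator: s^2 - 2.9*s + 0.54 = (s - 2.7)(s - 0.2). Poles: 0.2, 2.7. All Re(p)<0: No (unstable)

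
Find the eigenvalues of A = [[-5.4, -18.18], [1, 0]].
Eigenvalues solve det(λI - A) = 0.
Characteristic polynomial: λ^2 + 5.4*λ + 18.18 = 0.
Roots: -2.7 + 3.3j, -2.7 - 3.3j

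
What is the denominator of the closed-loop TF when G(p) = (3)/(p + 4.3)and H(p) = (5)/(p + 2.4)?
Characteristic poly = G_den * H_den + G_num * H_num = (p^2 + 6.7*p + 10.32) + (15) = p^2 + 6.7*p + 25.32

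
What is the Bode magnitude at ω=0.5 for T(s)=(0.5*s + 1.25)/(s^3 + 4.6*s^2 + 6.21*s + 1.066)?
Substitute s = j*0.5: T(j0.5) = 0.0720116 - 0.421493j.
|T(j0.5)| = sqrt(Re² + Im²) = 0.4276.
20*log₁₀(0.4276) = -7.38 dB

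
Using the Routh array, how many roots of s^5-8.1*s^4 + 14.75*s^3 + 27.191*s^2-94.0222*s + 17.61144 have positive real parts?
Routh array:
s^5: [1, 14.75, -94.0222]; s^4: [-8.1, 27.191, 17.61144]; s^3: [18.1069, -91.8479]; s^2: [-13.8965, 17.61144]; s^1: [-68.9006]; s^0: [17.61144]
First column: [1, -8.1, 18.1069, -13.8965, -68.9006, 17.61144]. Sign changes = RHP roots = 4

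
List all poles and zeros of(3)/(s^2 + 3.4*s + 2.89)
Set denominator = 0: s^2 + 3.4*s + 2.89 = (s + 1.7)(s + 1.7) = 0 → Poles: -1.7, -1.7
Numerator is a nonzero constant (3) → Zeros: none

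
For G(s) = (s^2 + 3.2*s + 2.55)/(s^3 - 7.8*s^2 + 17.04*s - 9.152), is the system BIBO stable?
Denominator: s^3 - 7.8*s^2 + 17.04*s - 9.152 = (s - 0.8)(s - 4.4)(s - 2.6). Poles: 0.8, 2.6, 4.4. All Re(p)<0: No (unstable)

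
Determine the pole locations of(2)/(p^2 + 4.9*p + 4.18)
Set denominator = 0: p^2 + 4.9*p + 4.18 = (p + 3.8)(p + 1.1) = 0 → Poles: -1.1, -3.8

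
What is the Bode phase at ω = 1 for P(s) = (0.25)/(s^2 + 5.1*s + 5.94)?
Substitute s = j*1: P(j1) = 0.0244974 - 0.0252908j.
∠P(j1) = atan2(Im, Re) = atan2(-0.0252908, 0.0244974) = -45.91°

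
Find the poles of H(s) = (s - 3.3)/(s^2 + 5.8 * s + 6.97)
Set denominator = 0: s^2 + 5.8*s + 6.97 = (s + 4.1)(s + 1.7) = 0 → Poles: -1.7, -4.1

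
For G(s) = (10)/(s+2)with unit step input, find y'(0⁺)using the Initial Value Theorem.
IVT: y'(0⁺) = lim_{s→∞} s²·Y(s) = lim_{s→∞} s·G(s).
deg(num) = 0, deg(den) = 1, relative degree = 1, so s·G(s) → (leading num)/(leading den) = 10/1 = 10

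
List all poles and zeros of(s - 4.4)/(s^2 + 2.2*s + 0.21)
Set denominator = 0: s^2 + 2.2*s + 0.21 = (s + 2.1)(s + 0.1) = 0 → Poles: -0.1, -2.1
Set numerator = 0: s - 4.4 = 0 → Zeros: 4.4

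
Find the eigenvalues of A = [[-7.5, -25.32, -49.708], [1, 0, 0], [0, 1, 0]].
Eigenvalues solve det(λI - A) = 0.
Characteristic polynomial: λ^3 + 7.5*λ^2 + 25.32*λ + 49.708 = 0.
Factor: (λ + 4.3)(λ^2 + 3.2*λ + 11.56) = 0.
Roots: -1.6 + 3j, -1.6 - 3j, -4.3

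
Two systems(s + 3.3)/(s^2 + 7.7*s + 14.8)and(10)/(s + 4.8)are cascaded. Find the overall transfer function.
Series: H = H₁ · H₂ = (n₁·n₂)/(d₁·d₂).
Num: n₁·n₂ = 10*s + 33. Den: d₁·d₂ = s^3 + 12.5*s^2 + 51.76*s + 71.04.
H(s) = (10*s + 33)/(s^3 + 12.5*s^2 + 51.76*s + 71.04)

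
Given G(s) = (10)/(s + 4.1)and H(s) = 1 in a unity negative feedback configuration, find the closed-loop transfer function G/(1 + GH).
Closed-loop T = G/(1+GH).
Numerator: G_num * H_den = 10.
Denominator: G_den * H_den + G_num * H_num = (s + 4.1) + (10) = s + 14.1.
T(s) = (10)/(s + 14.1)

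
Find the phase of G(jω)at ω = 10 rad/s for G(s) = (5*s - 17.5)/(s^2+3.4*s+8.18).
Substitute s = j*10: G(j10) = 0.344934 - 0.416818j.
∠G(j10) = atan2(Im, Re) = atan2(-0.416818, 0.344934) = -50.39°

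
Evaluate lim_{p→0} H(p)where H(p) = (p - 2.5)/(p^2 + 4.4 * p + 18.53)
DC gain = H(0) = num(0)/den(0) = -2.5/18.53 = -0.1349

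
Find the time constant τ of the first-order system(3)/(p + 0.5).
First-order system: τ = -1/pole. Pole = -0.5. τ = -1/(-0.5) = 2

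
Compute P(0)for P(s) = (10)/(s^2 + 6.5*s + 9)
DC gain = P(0) = num(0)/den(0) = 10/9 = 1.111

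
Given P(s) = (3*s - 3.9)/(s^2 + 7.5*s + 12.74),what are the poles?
Set denominator = 0: s^2 + 7.5*s + 12.74 = (s + 4.9)(s + 2.6) = 0 → Poles: -2.6, -4.9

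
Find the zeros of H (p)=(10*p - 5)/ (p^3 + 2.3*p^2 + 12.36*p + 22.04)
Set numerator = 0: 10*p - 5 = 0 → Zeros: 0.5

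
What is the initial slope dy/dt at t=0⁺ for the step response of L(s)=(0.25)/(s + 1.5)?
IVT: y'(0⁺) = lim_{s→∞} s²·Y(s) = lim_{s→∞} s·L(s).
deg(num) = 0, deg(den) = 1, relative degree = 1, so s·L(s) → (leading num)/(leading den) = 0.25/1 = 0.25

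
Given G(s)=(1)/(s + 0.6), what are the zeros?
Numerator is a nonzero constant (1) → Zeros: none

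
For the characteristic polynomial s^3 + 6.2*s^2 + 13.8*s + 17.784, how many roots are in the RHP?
s^3 + 6.2*s^2 + 13.8*s + 17.784 = (s + 3.8)(s^2 + 2.4*s + 4.68). Poles: -1.2 + 1.8j, -1.2 - 1.8j, -3.8. RHP poles (Re>0): 0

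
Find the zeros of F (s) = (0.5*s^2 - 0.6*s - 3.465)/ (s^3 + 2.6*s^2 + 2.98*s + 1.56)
Set numerator = 0: 0.5*s^2 - 0.6*s - 3.465 = 0.5*(s - 3.3)(s + 2.1) = 0 → Zeros: -2.1, 3.3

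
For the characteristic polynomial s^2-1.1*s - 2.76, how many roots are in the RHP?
s^2 - 1.1*s - 2.76 = (s - 2.3)(s + 1.2). Poles: -1.2, 2.3. RHP poles (Re>0): 1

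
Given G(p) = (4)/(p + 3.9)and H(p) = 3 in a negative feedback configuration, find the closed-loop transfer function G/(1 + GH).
Closed-loop T = G/(1+GH).
Numerator: G_num * H_den = 4.
Denominator: G_den * H_den + G_num * H_num = (p + 3.9) + (12) = p + 15.9.
T(p) = (4)/(p + 15.9)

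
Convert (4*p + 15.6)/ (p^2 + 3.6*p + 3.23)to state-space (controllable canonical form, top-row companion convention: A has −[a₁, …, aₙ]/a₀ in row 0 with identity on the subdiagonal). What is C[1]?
Reachable canonical form: C = numerator coefficients (right-aligned, zero-padded to length n).
num = 4*p + 15.6, C = [[4, 15.6]].
C[1] = 15.6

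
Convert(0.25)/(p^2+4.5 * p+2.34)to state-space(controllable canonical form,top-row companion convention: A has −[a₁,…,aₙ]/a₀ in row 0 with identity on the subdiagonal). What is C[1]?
Reachable canonical form: C = numerator coefficients (right-aligned, zero-padded to length n).
num = 0.25, C = [[0, 0.25]].
C[1] = 0.25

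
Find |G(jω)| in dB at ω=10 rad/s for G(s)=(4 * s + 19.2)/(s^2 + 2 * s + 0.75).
Substitute s = j*10: G(j10) = -0.107857 - 0.424757j.
|G(j10)| = sqrt(Re² + Im²) = 0.4382.
20*log₁₀(0.4382) = -7.17 dB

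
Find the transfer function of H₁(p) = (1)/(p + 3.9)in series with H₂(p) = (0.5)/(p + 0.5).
Series: H = H₁ · H₂ = (n₁·n₂)/(d₁·d₂).
Num: n₁·n₂ = 0.5. Den: d₁·d₂ = p^2 + 4.4*p + 1.95.
H(p) = (0.5)/(p^2 + 4.4*p + 1.95)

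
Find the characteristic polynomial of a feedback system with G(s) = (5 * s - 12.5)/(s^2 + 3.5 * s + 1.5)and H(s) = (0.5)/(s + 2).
Characteristic poly = G_den * H_den + G_num * H_num = (s^3 + 5.5*s^2 + 8.5*s + 3) + (2.5*s - 6.25) = s^3 + 5.5*s^2 + 11*s - 3.25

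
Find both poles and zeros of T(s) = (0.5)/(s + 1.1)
Set denominator = 0: s + 1.1 = 0 → Poles: -1.1
Numerator is a nonzero constant (0.5) → Zeros: none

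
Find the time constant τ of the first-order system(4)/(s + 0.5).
First-order system: τ = -1/pole. Pole = -0.5. τ = -1/(-0.5) = 2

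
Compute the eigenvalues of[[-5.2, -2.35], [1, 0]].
Eigenvalues solve det(λI - A) = 0.
Characteristic polynomial: λ^2 + 5.2*λ + 2.35 = 0.
Factor: (λ + 0.5)(λ + 4.7) = 0.
Roots: -0.5, -4.7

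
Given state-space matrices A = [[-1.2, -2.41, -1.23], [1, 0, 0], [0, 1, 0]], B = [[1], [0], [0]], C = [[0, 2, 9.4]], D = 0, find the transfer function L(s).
L(s) = C(sI - A)⁻¹B + D.
Characteristic polynomial det(sI - A) = s^3 + 1.2*s^2 + 2.41*s + 1.23.
Numerator from C·adj(sI-A)·B + D·det(sI-A) = 2*s + 9.4.
L(s) = (2*s + 9.4)/(s^3 + 1.2*s^2 + 2.41*s + 1.23)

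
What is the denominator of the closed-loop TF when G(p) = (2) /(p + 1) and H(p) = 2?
Characteristic poly = G_den * H_den + G_num * H_num = (p + 1) + (4) = p + 5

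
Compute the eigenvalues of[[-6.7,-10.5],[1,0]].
Eigenvalues solve det(λI - A) = 0.
Characteristic polynomial: λ^2 + 6.7*λ + 10.5 = 0.
Factor: (λ + 2.5)(λ + 4.2) = 0.
Roots: -2.5, -4.2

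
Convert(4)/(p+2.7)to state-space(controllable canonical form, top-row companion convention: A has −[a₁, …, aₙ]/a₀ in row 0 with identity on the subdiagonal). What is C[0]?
Reachable canonical form: C = numerator coefficients (right-aligned, zero-padded to length n).
num = 4, C = [[4]].
C[0] = 4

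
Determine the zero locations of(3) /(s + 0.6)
Numerator is a nonzero constant (3) → Zeros: none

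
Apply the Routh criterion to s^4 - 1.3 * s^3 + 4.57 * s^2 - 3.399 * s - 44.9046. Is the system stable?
Routh array:
s^4: [1, 4.57, -44.9046]; s^3: [-1.3, -3.399]; s^2: [1.95538, -44.9046]; s^1: [-33.253]; s^0: [-44.9046]
First column: [1, -1.3, 1.95538, -33.253, -44.9046]. Sign changes = 3.
No, unstable (3 RHP root(s))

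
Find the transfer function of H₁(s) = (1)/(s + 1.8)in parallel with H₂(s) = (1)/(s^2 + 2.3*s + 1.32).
Parallel: H = H₁ + H₂ = (n₁·d₂ + n₂·d₁)/(d₁·d₂).
n₁·d₂ = s^2 + 2.3*s + 1.32. n₂·d₁ = s + 1.8. Sum = s^2 + 3.3*s + 3.12. d₁·d₂ = s^3 + 4.1*s^2 + 5.46*s + 2.376.
H(s) = (s^2 + 3.3*s + 3.12)/(s^3 + 4.1*s^2 + 5.46*s + 2.376)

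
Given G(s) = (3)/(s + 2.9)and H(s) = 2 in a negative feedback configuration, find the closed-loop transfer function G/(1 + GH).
Closed-loop T = G/(1+GH).
Numerator: G_num * H_den = 3.
Denominator: G_den * H_den + G_num * H_num = (s + 2.9) + (6) = s + 8.9.
T(s) = (3)/(s + 8.9)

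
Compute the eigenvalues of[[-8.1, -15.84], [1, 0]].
Eigenvalues solve det(λI - A) = 0.
Characteristic polynomial: λ^2 + 8.1*λ + 15.84 = 0.
Factor: (λ + 3.3)(λ + 4.8) = 0.
Roots: -3.3, -4.8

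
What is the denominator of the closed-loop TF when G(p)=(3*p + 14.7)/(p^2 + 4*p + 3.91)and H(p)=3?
Characteristic poly = G_den * H_den + G_num * H_num = (p^2 + 4*p + 3.91) + (9*p + 44.1) = p^2 + 13*p + 48.01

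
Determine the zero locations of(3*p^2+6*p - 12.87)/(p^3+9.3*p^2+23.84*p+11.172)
Set numerator = 0: 3*p^2 + 6*p - 12.87 = 3*(p - 1.3)(p + 3.3) = 0 → Zeros: -3.3, 1.3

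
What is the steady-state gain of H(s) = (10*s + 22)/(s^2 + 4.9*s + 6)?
DC gain = H(0) = num(0)/den(0) = 22/6 = 3.667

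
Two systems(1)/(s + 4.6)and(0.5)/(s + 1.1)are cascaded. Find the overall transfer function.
Series: H = H₁ · H₂ = (n₁·n₂)/(d₁·d₂).
Num: n₁·n₂ = 0.5. Den: d₁·d₂ = s^2 + 5.7*s + 5.06.
H(s) = (0.5)/(s^2 + 5.7*s + 5.06)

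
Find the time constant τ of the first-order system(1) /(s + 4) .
First-order system: τ = -1/pole. Pole = -4. τ = -1/(-4) = 0.25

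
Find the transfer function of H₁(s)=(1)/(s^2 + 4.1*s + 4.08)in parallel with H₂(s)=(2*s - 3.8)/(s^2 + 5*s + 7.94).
Parallel: H = H₁ + H₂ = (n₁·d₂ + n₂·d₁)/(d₁·d₂).
n₁·d₂ = s^2 + 5*s + 7.94. n₂·d₁ = 2*s^3 + 4.4*s^2 - 7.42*s - 15.504. Sum = 2*s^3 + 5.4*s^2 - 2.42*s - 7.564. d₁·d₂ = s^4 + 9.1*s^3 + 32.52*s^2 + 52.954*s + 32.3952.
H(s) = (2*s^3 + 5.4*s^2 - 2.42*s - 7.564)/(s^4 + 9.1*s^3 + 32.52*s^2 + 52.954*s + 32.3952)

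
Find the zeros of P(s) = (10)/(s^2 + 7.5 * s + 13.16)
Numerator is a nonzero constant (10) → Zeros: none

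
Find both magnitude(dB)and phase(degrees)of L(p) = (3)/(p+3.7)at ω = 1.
Substitute p = j*1: L(j1) = 0.755616 - 0.204221j.
|L| = 20*log₁₀(sqrt(Re²+Im²)) = -2.13 dB.
∠L = atan2(Im, Re) = -15.12°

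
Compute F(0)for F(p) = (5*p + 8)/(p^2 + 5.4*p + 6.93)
DC gain = F(0) = num(0)/den(0) = 8/6.93 = 1.154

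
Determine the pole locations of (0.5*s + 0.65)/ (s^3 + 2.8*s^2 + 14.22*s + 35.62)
Set denominator = 0: s^3 + 2.8*s^2 + 14.22*s + 35.62 = (s + 2.6)(s^2 + 0.2*s + 13.7) = 0 → Poles: -0.1 + 3.7j, -0.1 - 3.7j, -2.6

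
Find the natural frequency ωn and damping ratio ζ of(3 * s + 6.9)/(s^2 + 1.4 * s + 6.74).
Underdamped: complex pole -0.7 + 2.5j. ωn = |pole| = 2.596, ζ = -Re(pole)/ωn = 0.2696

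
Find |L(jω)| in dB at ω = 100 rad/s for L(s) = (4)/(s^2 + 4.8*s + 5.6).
Substitute s = j*100: L(j100) = -0.000399303 - 1.91773e-05j.
|L(j100)| = sqrt(Re² + Im²) = 0.0003998.
20*log₁₀(0.0003998) = -67.96 dB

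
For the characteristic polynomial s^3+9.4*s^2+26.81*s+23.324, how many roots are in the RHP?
s^3 + 9.4*s^2 + 26.81*s + 23.324 = (s + 2.8)(s + 4.9)(s + 1.7). Poles: -1.7, -2.8, -4.9. RHP poles (Re>0): 0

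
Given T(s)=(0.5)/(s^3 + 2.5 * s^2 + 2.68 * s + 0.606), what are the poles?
Set denominator = 0: s^3 + 2.5*s^2 + 2.68*s + 0.606 = (s + 0.3)(s^2 + 2.2*s + 2.02) = 0 → Poles: -0.3, -1.1 + 0.9j, -1.1 - 0.9j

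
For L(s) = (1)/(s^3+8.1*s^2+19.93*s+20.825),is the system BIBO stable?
Denominator: s^3 + 8.1*s^2 + 19.93*s + 20.825 = (s + 4.9)(s^2 + 3.2*s + 4.25). Poles: -1.6 + 1.3j, -1.6 - 1.3j, -4.9. All Re(p)<0: Yes (stable)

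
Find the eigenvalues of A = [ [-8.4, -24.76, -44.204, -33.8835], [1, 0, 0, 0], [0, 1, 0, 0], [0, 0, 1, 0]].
Eigenvalues solve det(λI - A) = 0.
Characteristic polynomial: λ^4 + 8.4*λ^3 + 24.76*λ^2 + 44.204*λ + 33.8835 = 0.
Factor: (λ + 4.9)(λ + 1.5)(λ^2 + 2*λ + 4.61) = 0.
Roots: -1 + 1.9j, -1 - 1.9j, -1.5, -4.9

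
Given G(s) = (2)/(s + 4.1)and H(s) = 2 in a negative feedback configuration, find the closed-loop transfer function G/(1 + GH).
Closed-loop T = G/(1+GH).
Numerator: G_num * H_den = 2.
Denominator: G_den * H_den + G_num * H_num = (s + 4.1) + (4) = s + 8.1.
T(s) = (2)/(s + 8.1)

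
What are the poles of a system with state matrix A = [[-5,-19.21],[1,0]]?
Eigenvalues solve det(λI - A) = 0.
Characteristic polynomial: λ^2 + 5*λ + 19.21 = 0.
Roots: -2.5 + 3.6j, -2.5 - 3.6j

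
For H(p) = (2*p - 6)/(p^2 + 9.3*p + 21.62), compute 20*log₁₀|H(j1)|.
Substitute p = j*1: H(j1) = -0.205443 + 0.189652j.
|H(j1)| = sqrt(Re² + Im²) = 0.2796.
20*log₁₀(0.2796) = -11.07 dB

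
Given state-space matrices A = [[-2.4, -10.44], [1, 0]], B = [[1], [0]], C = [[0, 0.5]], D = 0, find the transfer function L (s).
L(s) = C(sI - A)⁻¹B + D.
Characteristic polynomial det(sI - A) = s^2 + 2.4*s + 10.44.
Numerator from C·adj(sI-A)·B + D·det(sI-A) = 0.5.
L(s) = (0.5)/(s^2 + 2.4*s + 10.44)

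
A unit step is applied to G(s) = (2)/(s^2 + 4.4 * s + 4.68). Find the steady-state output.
FVT: lim_{t→∞} y(t) = lim_{s→0} s*Y(s) where Y(s) = G(s)/s.
= lim_{s→0} G(s) = G(0) = num(0)/den(0) = 2/4.68 = 0.4274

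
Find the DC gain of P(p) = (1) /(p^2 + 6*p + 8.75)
DC gain = P(0) = num(0)/den(0) = 1/8.75 = 0.1143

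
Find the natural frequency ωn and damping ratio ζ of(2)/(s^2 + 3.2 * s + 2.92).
Underdamped: complex pole -1.6 + 0.6j. ωn = |pole| = 1.709, ζ = -Re(pole)/ωn = 0.9363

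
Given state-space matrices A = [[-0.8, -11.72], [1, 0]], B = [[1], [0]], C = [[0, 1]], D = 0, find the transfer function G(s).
G(s) = C(sI - A)⁻¹B + D.
Characteristic polynomial det(sI - A) = s^2 + 0.8*s + 11.72.
Numerator from C·adj(sI-A)·B + D·det(sI-A) = 1.
G(s) = (1)/(s^2 + 0.8*s + 11.72)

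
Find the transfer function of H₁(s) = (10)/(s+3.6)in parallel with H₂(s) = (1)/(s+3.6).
Parallel: H = H₁ + H₂ = (n₁·d₂ + n₂·d₁)/(d₁·d₂).
n₁·d₂ = 10*s + 36. n₂·d₁ = s + 3.6. Sum = 11*s + 39.6. d₁·d₂ = s^2 + 7.2*s + 12.96.
H(s) = (11*s + 39.6)/(s^2 + 7.2*s + 12.96)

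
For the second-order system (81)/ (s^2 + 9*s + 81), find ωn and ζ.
Standard form: ωn²/(s²+2ζωn·s+ωn²).
const=81=ωn² → ωn=9, s coeff=9=2ζωn → ζ=0.5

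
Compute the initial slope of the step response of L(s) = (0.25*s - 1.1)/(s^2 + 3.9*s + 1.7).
IVT: y'(0⁺) = lim_{s→∞} s²·Y(s) = lim_{s→∞} s·L(s).
deg(num) = 1, deg(den) = 2, relative degree = 1, so s·L(s) → (leading num)/(leading den) = 0.25/1 = 0.25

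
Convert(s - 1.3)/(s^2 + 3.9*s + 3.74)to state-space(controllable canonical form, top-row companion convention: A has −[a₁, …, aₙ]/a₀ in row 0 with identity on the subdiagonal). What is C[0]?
Reachable canonical form: C = numerator coefficients (right-aligned, zero-padded to length n).
num = s - 1.3, C = [[1, -1.3]].
C[0] = 1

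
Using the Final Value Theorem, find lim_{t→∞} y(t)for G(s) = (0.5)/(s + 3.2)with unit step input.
FVT: lim_{t→∞} y(t) = lim_{s→0} s*Y(s) where Y(s) = G(s)/s.
= lim_{s→0} G(s) = G(0) = num(0)/den(0) = 0.5/3.2 = 0.1562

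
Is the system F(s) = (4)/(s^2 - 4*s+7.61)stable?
Denominator: s^2 - 4*s + 7.61. Poles: 2 + 1.9j, 2 - 1.9j. All Re(p)<0: No (unstable)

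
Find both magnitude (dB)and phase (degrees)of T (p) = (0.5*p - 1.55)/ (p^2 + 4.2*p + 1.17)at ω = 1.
Substitute p = j*1: T(j1) = 0.10394 + 0.373255j.
|T| = 20*log₁₀(sqrt(Re²+Im²)) = -8.24 dB.
∠T = atan2(Im, Re) = 74.44°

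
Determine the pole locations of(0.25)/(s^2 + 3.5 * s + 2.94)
Set denominator = 0: s^2 + 3.5*s + 2.94 = (s + 1.4)(s + 2.1) = 0 → Poles: -1.4, -2.1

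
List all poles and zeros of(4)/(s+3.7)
Set denominator = 0: s + 3.7 = 0 → Poles: -3.7
Numerator is a nonzero constant (4) → Zeros: none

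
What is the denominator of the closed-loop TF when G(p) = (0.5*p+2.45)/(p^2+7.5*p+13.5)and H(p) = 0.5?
Characteristic poly = G_den * H_den + G_num * H_num = (p^2 + 7.5*p + 13.5) + (0.25*p + 1.225) = p^2 + 7.75*p + 14.725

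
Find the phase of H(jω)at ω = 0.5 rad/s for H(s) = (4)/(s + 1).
Substitute s = j*0.5: H(j0.5) = 3.2 - 1.6j.
∠H(j0.5) = atan2(Im, Re) = atan2(-1.6, 3.2) = -26.57°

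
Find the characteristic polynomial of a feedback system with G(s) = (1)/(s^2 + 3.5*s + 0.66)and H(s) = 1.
Characteristic poly = G_den * H_den + G_num * H_num = (s^2 + 3.5*s + 0.66) + (1) = s^2 + 3.5*s + 1.66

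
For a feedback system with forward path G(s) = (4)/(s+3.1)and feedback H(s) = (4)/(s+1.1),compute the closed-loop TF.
Closed-loop T = G/(1+GH).
Numerator: G_num * H_den = 4*s + 4.4.
Denominator: G_den * H_den + G_num * H_num = (s^2 + 4.2*s + 3.41) + (16) = s^2 + 4.2*s + 19.41.
T(s) = (4*s + 4.4)/(s^2 + 4.2*s + 19.41)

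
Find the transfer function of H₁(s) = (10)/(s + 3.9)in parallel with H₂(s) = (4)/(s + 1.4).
Parallel: H = H₁ + H₂ = (n₁·d₂ + n₂·d₁)/(d₁·d₂).
n₁·d₂ = 10*s + 14. n₂·d₁ = 4*s + 15.6. Sum = 14*s + 29.6. d₁·d₂ = s^2 + 5.3*s + 5.46.
H(s) = (14*s + 29.6)/(s^2 + 5.3*s + 5.46)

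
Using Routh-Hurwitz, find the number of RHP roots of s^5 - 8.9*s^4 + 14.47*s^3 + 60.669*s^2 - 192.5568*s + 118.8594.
Routh array:
s^5: [1, 14.47, -192.5568]; s^4: [-8.9, 60.669, 118.8594]; s^3: [21.2867, -179.202]; s^2: [-14.2554, 118.8594]; s^1: [-1.716]; s^0: [118.8594]
First column: [1, -8.9, 21.2867, -14.2554, -1.716, 118.8594]. Sign changes = RHP roots = 4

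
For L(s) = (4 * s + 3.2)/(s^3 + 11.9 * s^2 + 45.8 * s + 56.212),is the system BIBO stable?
Denominator: s^3 + 11.9*s^2 + 45.8*s + 56.212 = (s + 2.6)(s + 4.7)(s + 4.6). Poles: -2.6, -4.6, -4.7. All Re(p)<0: Yes (stable)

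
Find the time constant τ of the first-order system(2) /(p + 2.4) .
First-order system: τ = -1/pole. Pole = -2.4. τ = -1/(-2.4) = 0.4167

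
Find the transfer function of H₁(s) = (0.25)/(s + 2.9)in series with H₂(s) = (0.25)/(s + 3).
Series: H = H₁ · H₂ = (n₁·n₂)/(d₁·d₂).
Num: n₁·n₂ = 0.0625. Den: d₁·d₂ = s^2 + 5.9*s + 8.7.
H(s) = (0.0625)/(s^2 + 5.9*s + 8.7)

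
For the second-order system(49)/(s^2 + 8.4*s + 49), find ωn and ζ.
Standard form: ωn²/(s²+2ζωn·s+ωn²).
const=49=ωn² → ωn=7, s coeff=8.4=2ζωn → ζ=0.6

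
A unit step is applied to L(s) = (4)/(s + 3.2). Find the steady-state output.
FVT: lim_{t→∞} y(t) = lim_{s→0} s*Y(s) where Y(s) = L(s)/s.
= lim_{s→0} L(s) = L(0) = num(0)/den(0) = 4/3.2 = 1.25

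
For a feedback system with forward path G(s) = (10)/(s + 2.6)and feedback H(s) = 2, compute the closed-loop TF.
Closed-loop T = G/(1+GH).
Numerator: G_num * H_den = 10.
Denominator: G_den * H_den + G_num * H_num = (s + 2.6) + (20) = s + 22.6.
T(s) = (10)/(s + 22.6)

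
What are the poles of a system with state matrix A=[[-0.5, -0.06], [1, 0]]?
Eigenvalues solve det(λI - A) = 0.
Characteristic polynomial: λ^2 + 0.5*λ + 0.06 = 0.
Factor: (λ + 0.3)(λ + 0.2) = 0.
Roots: -0.2, -0.3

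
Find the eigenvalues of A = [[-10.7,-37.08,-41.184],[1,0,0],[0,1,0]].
Eigenvalues solve det(λI - A) = 0.
Characteristic polynomial: λ^3 + 10.7*λ^2 + 37.08*λ + 41.184 = 0.
Factor: (λ + 4.4)(λ + 3.9)(λ + 2.4) = 0.
Roots: -2.4, -3.9, -4.4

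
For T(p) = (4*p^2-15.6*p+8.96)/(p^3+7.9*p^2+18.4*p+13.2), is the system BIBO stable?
Denominator: p^3 + 7.9*p^2 + 18.4*p + 13.2 = (p + 2)(p + 4.4)(p + 1.5). Poles: -1.5, -2, -4.4. All Re(p)<0: Yes (stable)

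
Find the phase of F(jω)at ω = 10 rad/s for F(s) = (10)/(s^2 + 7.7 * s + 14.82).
Substitute s = j*10: F(j10) = -0.0646055 - 0.0584013j.
∠F(j10) = atan2(Im, Re) = atan2(-0.0584013, -0.0646055) = -137.89°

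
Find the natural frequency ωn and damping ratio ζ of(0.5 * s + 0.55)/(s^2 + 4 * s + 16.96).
Underdamped: complex pole -2 + 3.6j. ωn = |pole| = 4.118, ζ = -Re(pole)/ωn = 0.4856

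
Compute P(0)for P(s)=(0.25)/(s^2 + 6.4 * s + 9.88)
DC gain = P(0) = num(0)/den(0) = 0.25/9.88 = 0.0253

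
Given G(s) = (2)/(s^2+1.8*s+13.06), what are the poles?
Set denominator = 0: s^2 + 1.8*s + 13.06 = 0 → Poles: -0.9 + 3.5j, -0.9 - 3.5j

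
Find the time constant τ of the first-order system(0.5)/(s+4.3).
First-order system: τ = -1/pole. Pole = -4.3. τ = -1/(-4.3) = 0.2326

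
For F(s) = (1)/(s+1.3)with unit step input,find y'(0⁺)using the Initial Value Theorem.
IVT: y'(0⁺) = lim_{s→∞} s²·Y(s) = lim_{s→∞} s·F(s).
deg(num) = 0, deg(den) = 1, relative degree = 1, so s·F(s) → (leading num)/(leading den) = 1/1 = 1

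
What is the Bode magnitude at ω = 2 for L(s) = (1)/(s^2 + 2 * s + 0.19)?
Substitute s = j*2: L(j2) = -0.124852 - 0.131078j.
|L(j2)| = sqrt(Re² + Im²) = 0.181.
20*log₁₀(0.181) = -14.85 dB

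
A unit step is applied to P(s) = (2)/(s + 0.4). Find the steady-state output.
FVT: lim_{t→∞} y(t) = lim_{s→0} s*Y(s) where Y(s) = P(s)/s.
= lim_{s→0} P(s) = P(0) = num(0)/den(0) = 2/0.4 = 5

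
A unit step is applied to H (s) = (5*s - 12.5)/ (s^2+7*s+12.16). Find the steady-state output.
FVT: lim_{t→∞} y(t) = lim_{s→0} s*Y(s) where Y(s) = H(s)/s.
= lim_{s→0} H(s) = H(0) = num(0)/den(0) = -12.5/12.16 = -1.028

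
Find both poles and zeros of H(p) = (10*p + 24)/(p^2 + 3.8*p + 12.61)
Set denominator = 0: p^2 + 3.8*p + 12.61 = 0 → Poles: -1.9 + 3j, -1.9 - 3j
Set numerator = 0: 10*p + 24 = 0 → Zeros: -2.4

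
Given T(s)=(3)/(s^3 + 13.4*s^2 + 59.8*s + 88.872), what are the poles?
Set denominator = 0: s^3 + 13.4*s^2 + 59.8*s + 88.872 = (s + 4.6)(s + 4.6)(s + 4.2) = 0 → Poles: -4.2, -4.6, -4.6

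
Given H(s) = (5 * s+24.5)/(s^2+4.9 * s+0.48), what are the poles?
Set denominator = 0: s^2 + 4.9*s + 0.48 = (s + 0.1)(s + 4.8) = 0 → Poles: -0.1, -4.8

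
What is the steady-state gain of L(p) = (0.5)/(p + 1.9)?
DC gain = L(0) = num(0)/den(0) = 0.5/1.9 = 0.2632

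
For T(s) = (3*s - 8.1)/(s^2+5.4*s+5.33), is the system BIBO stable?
Denominator: s^2 + 5.4*s + 5.33 = (s + 1.3)(s + 4.1). Poles: -1.3, -4.1. All Re(p)<0: Yes (stable)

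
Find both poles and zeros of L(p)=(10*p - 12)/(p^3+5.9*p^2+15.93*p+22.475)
Set denominator = 0: p^3 + 5.9*p^2 + 15.93*p + 22.475 = (p + 3.1)(p^2 + 2.8*p + 7.25) = 0 → Poles: -1.4 + 2.3j, -1.4 - 2.3j, -3.1
Set numerator = 0: 10*p - 12 = 0 → Zeros: 1.2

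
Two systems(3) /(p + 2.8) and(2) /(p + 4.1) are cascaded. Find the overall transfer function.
Series: H = H₁ · H₂ = (n₁·n₂)/(d₁·d₂).
Num: n₁·n₂ = 6. Den: d₁·d₂ = p^2 + 6.9*p + 11.48.
H(p) = (6)/(p^2 + 6.9*p + 11.48)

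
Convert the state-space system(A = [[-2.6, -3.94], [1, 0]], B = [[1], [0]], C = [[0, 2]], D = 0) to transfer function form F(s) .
F(s) = C(sI - A)⁻¹B + D.
Characteristic polynomial det(sI - A) = s^2 + 2.6*s + 3.94.
Numerator from C·adj(sI-A)·B + D·det(sI-A) = 2.
F(s) = (2)/(s^2 + 2.6*s + 3.94)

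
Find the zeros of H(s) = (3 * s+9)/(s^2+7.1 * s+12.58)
Set numerator = 0: 3*s + 9 = 0 → Zeros: -3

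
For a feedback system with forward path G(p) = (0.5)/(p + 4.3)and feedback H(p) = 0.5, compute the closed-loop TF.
Closed-loop T = G/(1+GH).
Numerator: G_num * H_den = 0.5.
Denominator: G_den * H_den + G_num * H_num = (p + 4.3) + (0.25) = p + 4.55.
T(p) = (0.5)/(p + 4.55)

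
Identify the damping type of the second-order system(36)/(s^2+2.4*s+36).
Standard form: ωn²/(s²+2ζωn·s+ωn²) gives ωn=6, ζ=0.2.
Underdamped (ζ = 0.2 < 1)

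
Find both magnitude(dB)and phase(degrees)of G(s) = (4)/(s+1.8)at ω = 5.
Substitute s = j*5: G(j5) = 0.254958 - 0.708215j.
|G| = 20*log₁₀(sqrt(Re²+Im²)) = -2.47 dB.
∠G = atan2(Im, Re) = -70.20°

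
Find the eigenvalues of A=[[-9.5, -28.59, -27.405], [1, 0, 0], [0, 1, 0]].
Eigenvalues solve det(λI - A) = 0.
Characteristic polynomial: λ^3 + 9.5*λ^2 + 28.59*λ + 27.405 = 0.
Factor: (λ + 2.1)(λ + 4.5)(λ + 2.9) = 0.
Roots: -2.1, -2.9, -4.5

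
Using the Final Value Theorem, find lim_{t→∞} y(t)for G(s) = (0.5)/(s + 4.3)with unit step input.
FVT: lim_{t→∞} y(t) = lim_{s→0} s*Y(s) where Y(s) = G(s)/s.
= lim_{s→0} G(s) = G(0) = num(0)/den(0) = 0.5/4.3 = 0.1163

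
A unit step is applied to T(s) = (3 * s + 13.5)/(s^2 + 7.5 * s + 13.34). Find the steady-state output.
FVT: lim_{t→∞} y(t) = lim_{s→0} s*Y(s) where Y(s) = T(s)/s.
= lim_{s→0} T(s) = T(0) = num(0)/den(0) = 13.5/13.34 = 1.012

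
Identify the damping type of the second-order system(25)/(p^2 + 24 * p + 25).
Standard form: ωn²/(p²+2ζωn·p+ωn²) gives ωn=5, ζ=2.4.
Overdamped (ζ = 2.4 > 1)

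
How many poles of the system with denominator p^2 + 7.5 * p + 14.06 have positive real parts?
p^2 + 7.5*p + 14.06 = (p + 3.8)(p + 3.7). Poles: -3.7, -3.8. RHP poles (Re>0): 0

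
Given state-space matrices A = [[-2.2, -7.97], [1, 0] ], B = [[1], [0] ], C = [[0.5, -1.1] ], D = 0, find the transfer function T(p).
T(p) = C(pI - A)⁻¹B + D.
Characteristic polynomial det(pI - A) = p^2 + 2.2*p + 7.97.
Numerator from C·adj(pI-A)·B + D·det(pI-A) = 0.5*p - 1.1.
T(p) = (0.5*p - 1.1)/(p^2 + 2.2*p + 7.97)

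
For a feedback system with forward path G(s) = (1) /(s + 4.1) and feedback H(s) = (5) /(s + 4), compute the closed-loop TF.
Closed-loop T = G/(1+GH).
Numerator: G_num * H_den = s + 4.
Denominator: G_den * H_den + G_num * H_num = (s^2 + 8.1*s + 16.4) + (5) = s^2 + 8.1*s + 21.4.
T(s) = (s + 4)/(s^2 + 8.1*s + 21.4)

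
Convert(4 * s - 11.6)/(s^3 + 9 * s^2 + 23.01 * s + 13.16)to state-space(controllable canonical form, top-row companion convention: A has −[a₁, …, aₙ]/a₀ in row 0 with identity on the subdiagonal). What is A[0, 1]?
Reachable canonical form for den = s^3 + 9*s^2 + 23.01*s + 13.16: top row of A = -[a₁,a₂,...,aₙ]/a₀, ones on the subdiagonal, zeros elsewhere.
A = [[-9, -23.01, -13.16], [1, 0, 0], [0, 1, 0]].
A[0,1] = -23.01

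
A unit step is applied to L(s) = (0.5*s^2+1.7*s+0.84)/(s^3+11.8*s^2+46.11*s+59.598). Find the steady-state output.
FVT: lim_{t→∞} y(t) = lim_{s→0} s*Y(s) where Y(s) = L(s)/s.
= lim_{s→0} L(s) = L(0) = num(0)/den(0) = 0.84/59.598 = 0.01409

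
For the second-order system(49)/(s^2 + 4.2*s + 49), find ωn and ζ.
Standard form: ωn²/(s²+2ζωn·s+ωn²).
const=49=ωn² → ωn=7, s coeff=4.2=2ζωn → ζ=0.3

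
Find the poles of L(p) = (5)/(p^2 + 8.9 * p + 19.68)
Set denominator = 0: p^2 + 8.9*p + 19.68 = (p + 4.8)(p + 4.1) = 0 → Poles: -4.1, -4.8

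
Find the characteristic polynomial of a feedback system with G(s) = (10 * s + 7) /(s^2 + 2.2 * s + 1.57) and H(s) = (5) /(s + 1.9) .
Characteristic poly = G_den * H_den + G_num * H_num = (s^3 + 4.1*s^2 + 5.75*s + 2.983) + (50*s + 35) = s^3 + 4.1*s^2 + 55.75*s + 37.983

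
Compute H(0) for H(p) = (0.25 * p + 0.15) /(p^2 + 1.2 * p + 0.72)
DC gain = H(0) = num(0)/den(0) = 0.15/0.72 = 0.2083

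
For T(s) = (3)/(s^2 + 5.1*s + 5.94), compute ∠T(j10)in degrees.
Substitute s = j*10: T(j10) = -0.0246482 - 0.0133644j.
∠T(j10) = atan2(Im, Re) = atan2(-0.0133644, -0.0246482) = -151.53°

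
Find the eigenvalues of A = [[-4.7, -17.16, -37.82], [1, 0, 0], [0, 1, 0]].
Eigenvalues solve det(λI - A) = 0.
Characteristic polynomial: λ^3 + 4.7*λ^2 + 17.16*λ + 37.82 = 0.
Factor: (λ + 3.1)(λ^2 + 1.6*λ + 12.2) = 0.
Roots: -0.8 + 3.4j, -0.8 - 3.4j, -3.1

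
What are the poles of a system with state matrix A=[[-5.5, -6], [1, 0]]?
Eigenvalues solve det(λI - A) = 0.
Characteristic polynomial: λ^2 + 5.5*λ + 6 = 0.
Factor: (λ + 4)(λ + 1.5) = 0.
Roots: -1.5, -4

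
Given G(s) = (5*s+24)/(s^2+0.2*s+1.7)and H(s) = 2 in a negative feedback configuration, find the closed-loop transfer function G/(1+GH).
Closed-loop T = G/(1+GH).
Numerator: G_num * H_den = 5*s + 24.
Denominator: G_den * H_den + G_num * H_num = (s^2 + 0.2*s + 1.7) + (10*s + 48) = s^2 + 10.2*s + 49.7.
T(s) = (5*s + 24)/(s^2 + 10.2*s + 49.7)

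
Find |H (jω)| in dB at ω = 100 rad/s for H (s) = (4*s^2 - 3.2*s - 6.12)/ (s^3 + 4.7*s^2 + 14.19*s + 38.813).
Substitute s = j*100: H(j100) = 0.00219967 - 0.0399595j.
|H(j100)| = sqrt(Re² + Im²) = 0.04002.
20*log₁₀(0.04002) = -27.95 dB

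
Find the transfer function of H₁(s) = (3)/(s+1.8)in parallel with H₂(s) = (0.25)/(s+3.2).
Parallel: H = H₁ + H₂ = (n₁·d₂ + n₂·d₁)/(d₁·d₂).
n₁·d₂ = 3*s + 9.6. n₂·d₁ = 0.25*s + 0.45. Sum = 3.25*s + 10.05. d₁·d₂ = s^2 + 5*s + 5.76.
H(s) = (3.25*s + 10.05)/(s^2 + 5*s + 5.76)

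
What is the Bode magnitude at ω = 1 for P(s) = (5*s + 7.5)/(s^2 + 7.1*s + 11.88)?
Substitute s = j*1: P(j1) = 0.693784 + 0.00681343j.
|P(j1)| = sqrt(Re² + Im²) = 0.6938.
20*log₁₀(0.6938) = -3.18 dB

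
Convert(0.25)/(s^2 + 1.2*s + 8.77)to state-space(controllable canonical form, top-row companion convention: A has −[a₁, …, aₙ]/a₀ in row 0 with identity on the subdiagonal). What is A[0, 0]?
Reachable canonical form for den = s^2 + 1.2*s + 8.77: top row of A = -[a₁,a₂,...,aₙ]/a₀, ones on the subdiagonal, zeros elsewhere.
A = [[-1.2, -8.77], [1, 0]].
A[0,0] = -1.2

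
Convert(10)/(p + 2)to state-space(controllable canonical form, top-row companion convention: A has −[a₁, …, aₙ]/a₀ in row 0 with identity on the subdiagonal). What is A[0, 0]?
Reachable canonical form for den = p + 2: top row of A = -[a₁,a₂,...,aₙ]/a₀, ones on the subdiagonal, zeros elsewhere.
A = [[-2]].
A[0,0] = -2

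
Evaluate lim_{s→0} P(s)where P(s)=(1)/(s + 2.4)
DC gain = P(0) = num(0)/den(0) = 1/2.4 = 0.4167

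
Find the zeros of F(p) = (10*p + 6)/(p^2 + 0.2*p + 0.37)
Set numerator = 0: 10*p + 6 = 0 → Zeros: -0.6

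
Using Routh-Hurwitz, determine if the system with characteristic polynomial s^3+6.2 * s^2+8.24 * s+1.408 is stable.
Routh array:
s^3: [1, 8.24]; s^2: [6.2, 1.408]; s^1: [8.0129]; s^0: [1.408]
First column: [1, 6.2, 8.0129, 1.408]. Sign changes = 0.
Yes, stable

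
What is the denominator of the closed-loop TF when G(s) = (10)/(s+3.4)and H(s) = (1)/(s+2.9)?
Characteristic poly = G_den * H_den + G_num * H_num = (s^2 + 6.3*s + 9.86) + (10) = s^2 + 6.3*s + 19.86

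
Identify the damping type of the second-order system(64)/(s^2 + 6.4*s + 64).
Standard form: ωn²/(s²+2ζωn·s+ωn²) gives ωn=8, ζ=0.4.
Underdamped (ζ = 0.4 < 1)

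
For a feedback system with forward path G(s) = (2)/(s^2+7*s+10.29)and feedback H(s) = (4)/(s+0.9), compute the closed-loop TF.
Closed-loop T = G/(1+GH).
Numerator: G_num * H_den = 2*s + 1.8.
Denominator: G_den * H_den + G_num * H_num = (s^3 + 7.9*s^2 + 16.59*s + 9.261) + (8) = s^3 + 7.9*s^2 + 16.59*s + 17.261.
T(s) = (2*s + 1.8)/(s^3 + 7.9*s^2 + 16.59*s + 17.261)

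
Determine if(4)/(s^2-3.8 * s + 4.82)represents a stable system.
Denominator: s^2 - 3.8*s + 4.82. Poles: 1.9 + 1.1j, 1.9 - 1.1j. All Re(p)<0: No (unstable)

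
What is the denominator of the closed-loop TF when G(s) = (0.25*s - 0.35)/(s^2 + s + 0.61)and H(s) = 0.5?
Characteristic poly = G_den * H_den + G_num * H_num = (s^2 + s + 0.61) + (0.125*s - 0.175) = s^2 + 1.125*s + 0.435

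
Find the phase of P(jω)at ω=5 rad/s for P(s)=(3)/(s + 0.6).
Substitute s = j*5: P(j5) = 0.0709779 - 0.591483j.
∠P(j5) = atan2(Im, Re) = atan2(-0.591483, 0.0709779) = -83.16°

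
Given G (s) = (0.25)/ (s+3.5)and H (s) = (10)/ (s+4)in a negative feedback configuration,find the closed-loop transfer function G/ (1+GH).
Closed-loop T = G/(1+GH).
Numerator: G_num * H_den = 0.25*s + 1.
Denominator: G_den * H_den + G_num * H_num = (s^2 + 7.5*s + 14) + (2.5) = s^2 + 7.5*s + 16.5.
T(s) = (0.25*s + 1)/(s^2 + 7.5*s + 16.5)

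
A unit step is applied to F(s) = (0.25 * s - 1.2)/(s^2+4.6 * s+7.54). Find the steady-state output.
FVT: lim_{t→∞} y(t) = lim_{s→0} s*Y(s) where Y(s) = F(s)/s.
= lim_{s→0} F(s) = F(0) = num(0)/den(0) = -1.2/7.54 = -0.1592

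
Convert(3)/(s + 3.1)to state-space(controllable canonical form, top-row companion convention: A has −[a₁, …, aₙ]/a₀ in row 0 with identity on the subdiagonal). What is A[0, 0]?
Reachable canonical form for den = s + 3.1: top row of A = -[a₁,a₂,...,aₙ]/a₀, ones on the subdiagonal, zeros elsewhere.
A = [[-3.1]].
A[0,0] = -3.1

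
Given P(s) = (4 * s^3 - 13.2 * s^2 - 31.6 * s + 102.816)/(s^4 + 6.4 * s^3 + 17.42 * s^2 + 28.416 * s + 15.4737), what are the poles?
Set denominator = 0: s^4 + 6.4*s^3 + 17.42*s^2 + 28.416*s + 15.4737 = (s + 0.9)(s + 3.3)(s^2 + 2.2*s + 5.21) = 0 → Poles: -0.9, -1.1 + 2j, -1.1 - 2j, -3.3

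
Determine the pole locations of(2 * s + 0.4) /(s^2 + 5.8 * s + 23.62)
Set denominator = 0: s^2 + 5.8*s + 23.62 = 0 → Poles: -2.9 + 3.9j, -2.9 - 3.9j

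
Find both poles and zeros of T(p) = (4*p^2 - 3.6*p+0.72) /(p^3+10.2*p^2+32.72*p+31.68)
Set denominator = 0: p^3 + 10.2*p^2 + 32.72*p + 31.68 = (p + 1.8)(p + 4)(p + 4.4) = 0 → Poles: -1.8, -4, -4.4
Set numerator = 0: 4*p^2 - 3.6*p + 0.72 = 4*(p - 0.6)(p - 0.3) = 0 → Zeros: 0.3, 0.6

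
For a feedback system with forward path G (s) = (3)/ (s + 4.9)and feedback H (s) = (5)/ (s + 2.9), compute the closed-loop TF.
Closed-loop T = G/(1+GH).
Numerator: G_num * H_den = 3*s + 8.7.
Denominator: G_den * H_den + G_num * H_num = (s^2 + 7.8*s + 14.21) + (15) = s^2 + 7.8*s + 29.21.
T(s) = (3*s + 8.7)/(s^2 + 7.8*s + 29.21)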